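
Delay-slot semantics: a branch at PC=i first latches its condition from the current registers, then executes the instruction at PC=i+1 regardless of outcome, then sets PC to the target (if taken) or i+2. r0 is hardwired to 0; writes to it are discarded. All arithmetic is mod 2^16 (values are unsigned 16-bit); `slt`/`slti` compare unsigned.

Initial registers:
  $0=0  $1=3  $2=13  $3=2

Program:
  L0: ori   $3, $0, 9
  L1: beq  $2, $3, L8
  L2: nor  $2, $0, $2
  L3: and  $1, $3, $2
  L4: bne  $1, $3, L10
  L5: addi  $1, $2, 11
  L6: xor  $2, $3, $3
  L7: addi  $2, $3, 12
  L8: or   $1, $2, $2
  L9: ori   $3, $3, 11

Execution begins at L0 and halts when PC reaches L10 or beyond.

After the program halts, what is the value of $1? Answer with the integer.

PC=0  ori   $3, $0, 9        | $0=0 $1=3 $2=13 $3=9
PC=1  beq  $2, $3, L8        | $0=0 $1=3 $2=13 $3=9  [not taken]
PC=2  nor  $2, $0, $2        | $0=0 $1=3 $2=65522 $3=9
PC=3  and  $1, $3, $2        | $0=0 $1=0 $2=65522 $3=9
PC=4  bne  $1, $3, L10       | $0=0 $1=0 $2=65522 $3=9  [TAKEN]
PC=5  addi  $1, $2, 11       | $0=0 $1=65533 $2=65522 $3=9

65533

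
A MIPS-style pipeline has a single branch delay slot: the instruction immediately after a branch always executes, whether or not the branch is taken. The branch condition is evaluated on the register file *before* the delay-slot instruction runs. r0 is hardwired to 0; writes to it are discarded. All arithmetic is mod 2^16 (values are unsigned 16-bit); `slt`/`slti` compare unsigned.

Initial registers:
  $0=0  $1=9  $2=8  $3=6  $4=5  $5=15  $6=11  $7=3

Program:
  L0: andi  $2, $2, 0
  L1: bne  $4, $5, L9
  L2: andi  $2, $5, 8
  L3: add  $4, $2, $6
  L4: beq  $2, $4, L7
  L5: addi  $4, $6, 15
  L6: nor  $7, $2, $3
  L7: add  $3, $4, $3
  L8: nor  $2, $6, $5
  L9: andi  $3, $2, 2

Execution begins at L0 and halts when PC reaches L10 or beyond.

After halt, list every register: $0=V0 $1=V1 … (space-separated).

$0=0 $1=9 $2=8 $3=0 $4=5 $5=15 $6=11 $7=3

PC=0  andi  $2, $2, 0        | $0=0 $1=9 $2=0 $3=6 $4=5 $5=15 $6=11 $7=3
PC=1  bne  $4, $5, L9        | $0=0 $1=9 $2=0 $3=6 $4=5 $5=15 $6=11 $7=3  [TAKEN]
PC=2  andi  $2, $5, 8        | $0=0 $1=9 $2=8 $3=6 $4=5 $5=15 $6=11 $7=3
PC=9  andi  $3, $2, 2        | $0=0 $1=9 $2=8 $3=0 $4=5 $5=15 $6=11 $7=3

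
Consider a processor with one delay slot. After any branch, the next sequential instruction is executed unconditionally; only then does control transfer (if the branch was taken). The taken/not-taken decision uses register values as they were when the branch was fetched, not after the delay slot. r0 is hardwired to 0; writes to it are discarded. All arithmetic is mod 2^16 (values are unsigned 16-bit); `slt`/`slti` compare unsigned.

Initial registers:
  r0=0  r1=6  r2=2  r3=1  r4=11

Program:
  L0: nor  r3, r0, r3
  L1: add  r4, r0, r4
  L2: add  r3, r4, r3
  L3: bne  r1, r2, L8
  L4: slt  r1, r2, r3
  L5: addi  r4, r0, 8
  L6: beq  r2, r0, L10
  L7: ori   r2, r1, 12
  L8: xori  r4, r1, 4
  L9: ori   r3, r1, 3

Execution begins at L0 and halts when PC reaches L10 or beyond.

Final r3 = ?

#0 nor  r3, r0, r3 ; 0/6/2/65534/11
#1 add  r4, r0, r4 ; 0/6/2/65534/11
#2 add  r3, r4, r3 ; 0/6/2/9/11
#3 bne  r1, r2, L8 ; 0/6/2/9/11 ; →target
#4 slt  r1, r2, r3 ; 0/1/2/9/11
#8 xori  r4, r1, 4 ; 0/1/2/9/5
#9 ori   r3, r1, 3 ; 0/1/2/3/5

3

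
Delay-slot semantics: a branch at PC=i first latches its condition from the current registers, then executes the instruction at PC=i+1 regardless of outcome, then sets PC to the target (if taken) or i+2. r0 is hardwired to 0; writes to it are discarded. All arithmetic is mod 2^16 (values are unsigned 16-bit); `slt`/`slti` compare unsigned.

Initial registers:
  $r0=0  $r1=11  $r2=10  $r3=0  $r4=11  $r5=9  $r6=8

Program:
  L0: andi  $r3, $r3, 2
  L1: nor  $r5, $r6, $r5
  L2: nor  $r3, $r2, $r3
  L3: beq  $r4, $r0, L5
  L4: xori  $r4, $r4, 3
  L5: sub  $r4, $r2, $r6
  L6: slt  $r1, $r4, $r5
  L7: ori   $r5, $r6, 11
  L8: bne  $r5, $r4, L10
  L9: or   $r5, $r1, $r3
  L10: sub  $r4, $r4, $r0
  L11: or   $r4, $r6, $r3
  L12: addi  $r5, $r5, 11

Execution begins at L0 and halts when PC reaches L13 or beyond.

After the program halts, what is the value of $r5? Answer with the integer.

0

PC=0  andi  $r3, $r3, 2      | $r0=0 $r1=11 $r2=10 $r3=0 $r4=11 $r5=9 $r6=8
PC=1  nor  $r5, $r6, $r5     | $r0=0 $r1=11 $r2=10 $r3=0 $r4=11 $r5=65526 $r6=8
PC=2  nor  $r3, $r2, $r3     | $r0=0 $r1=11 $r2=10 $r3=65525 $r4=11 $r5=65526 $r6=8
PC=3  beq  $r4, $r0, L5      | $r0=0 $r1=11 $r2=10 $r3=65525 $r4=11 $r5=65526 $r6=8  [not taken]
PC=4  xori  $r4, $r4, 3      | $r0=0 $r1=11 $r2=10 $r3=65525 $r4=8 $r5=65526 $r6=8
PC=5  sub  $r4, $r2, $r6     | $r0=0 $r1=11 $r2=10 $r3=65525 $r4=2 $r5=65526 $r6=8
PC=6  slt  $r1, $r4, $r5     | $r0=0 $r1=1 $r2=10 $r3=65525 $r4=2 $r5=65526 $r6=8
PC=7  ori   $r5, $r6, 11     | $r0=0 $r1=1 $r2=10 $r3=65525 $r4=2 $r5=11 $r6=8
PC=8  bne  $r5, $r4, L10     | $r0=0 $r1=1 $r2=10 $r3=65525 $r4=2 $r5=11 $r6=8  [TAKEN]
PC=9  or   $r5, $r1, $r3     | $r0=0 $r1=1 $r2=10 $r3=65525 $r4=2 $r5=65525 $r6=8
PC=10 sub  $r4, $r4, $r0     | $r0=0 $r1=1 $r2=10 $r3=65525 $r4=2 $r5=65525 $r6=8
PC=11 or   $r4, $r6, $r3     | $r0=0 $r1=1 $r2=10 $r3=65525 $r4=65533 $r5=65525 $r6=8
PC=12 addi  $r5, $r5, 11     | $r0=0 $r1=1 $r2=10 $r3=65525 $r4=65533 $r5=0 $r6=8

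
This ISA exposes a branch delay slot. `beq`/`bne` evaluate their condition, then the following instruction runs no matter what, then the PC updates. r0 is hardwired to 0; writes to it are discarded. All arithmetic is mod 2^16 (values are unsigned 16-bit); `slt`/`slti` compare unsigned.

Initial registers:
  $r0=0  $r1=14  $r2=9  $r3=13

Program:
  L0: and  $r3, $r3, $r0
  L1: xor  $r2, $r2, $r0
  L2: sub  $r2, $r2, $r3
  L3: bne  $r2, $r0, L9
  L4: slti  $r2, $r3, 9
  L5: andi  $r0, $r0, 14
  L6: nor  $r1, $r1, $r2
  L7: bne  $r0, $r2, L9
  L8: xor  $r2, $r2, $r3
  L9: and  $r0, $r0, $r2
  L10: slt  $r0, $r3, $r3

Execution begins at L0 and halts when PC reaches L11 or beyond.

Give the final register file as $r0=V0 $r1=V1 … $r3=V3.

[0] and  $r3, $r3, $r0  →  {$r0:0, $r1:14, $r2:9, $r3:0}
[1] xor  $r2, $r2, $r0  →  {$r0:0, $r1:14, $r2:9, $r3:0}
[2] sub  $r2, $r2, $r3  →  {$r0:0, $r1:14, $r2:9, $r3:0}
[3] bne  $r2, $r0, L9  →  {$r0:0, $r1:14, $r2:9, $r3:0}  ⟨branch taken⟩
[4] slti  $r2, $r3, 9  →  {$r0:0, $r1:14, $r2:1, $r3:0}
[9] and  $r0, $r0, $r2  →  {$r0:0, $r1:14, $r2:1, $r3:0}
[10] slt  $r0, $r3, $r3  →  {$r0:0, $r1:14, $r2:1, $r3:0}

$r0=0 $r1=14 $r2=1 $r3=0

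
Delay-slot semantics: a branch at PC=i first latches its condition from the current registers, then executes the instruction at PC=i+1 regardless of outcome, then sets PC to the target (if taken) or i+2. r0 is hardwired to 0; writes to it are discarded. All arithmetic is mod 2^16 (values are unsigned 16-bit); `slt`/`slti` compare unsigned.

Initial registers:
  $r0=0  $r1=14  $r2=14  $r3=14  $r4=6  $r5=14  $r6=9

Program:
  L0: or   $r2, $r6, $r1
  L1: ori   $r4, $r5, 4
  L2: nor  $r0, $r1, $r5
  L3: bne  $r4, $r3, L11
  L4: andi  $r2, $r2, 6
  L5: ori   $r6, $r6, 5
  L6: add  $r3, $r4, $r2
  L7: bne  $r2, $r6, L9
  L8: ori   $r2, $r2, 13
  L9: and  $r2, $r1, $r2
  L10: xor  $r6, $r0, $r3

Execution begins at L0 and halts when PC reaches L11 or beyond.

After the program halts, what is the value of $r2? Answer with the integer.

#0 or   $r2, $r6, $r1 ; 0/14/15/14/6/14/9
#1 ori   $r4, $r5, 4 ; 0/14/15/14/14/14/9
#2 nor  $r0, $r1, $r5 ; 0/14/15/14/14/14/9
#3 bne  $r4, $r3, L11 ; 0/14/15/14/14/14/9 ; →fallthru
#4 andi  $r2, $r2, 6 ; 0/14/6/14/14/14/9
#5 ori   $r6, $r6, 5 ; 0/14/6/14/14/14/13
#6 add  $r3, $r4, $r2 ; 0/14/6/20/14/14/13
#7 bne  $r2, $r6, L9 ; 0/14/6/20/14/14/13 ; →target
#8 ori   $r2, $r2, 13 ; 0/14/15/20/14/14/13
#9 and  $r2, $r1, $r2 ; 0/14/14/20/14/14/13
#10 xor  $r6, $r0, $r3 ; 0/14/14/20/14/14/20

14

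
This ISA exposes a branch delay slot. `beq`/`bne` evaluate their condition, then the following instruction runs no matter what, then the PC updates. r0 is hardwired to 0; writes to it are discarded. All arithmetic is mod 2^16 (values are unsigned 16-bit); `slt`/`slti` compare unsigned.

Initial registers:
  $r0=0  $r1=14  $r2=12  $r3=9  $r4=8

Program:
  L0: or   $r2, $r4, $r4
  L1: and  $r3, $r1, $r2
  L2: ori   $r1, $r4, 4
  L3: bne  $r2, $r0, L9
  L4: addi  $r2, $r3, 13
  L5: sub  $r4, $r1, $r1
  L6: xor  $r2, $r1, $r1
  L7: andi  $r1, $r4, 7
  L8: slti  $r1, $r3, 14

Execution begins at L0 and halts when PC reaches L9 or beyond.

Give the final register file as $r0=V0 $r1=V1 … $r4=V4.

$r0=0 $r1=12 $r2=21 $r3=8 $r4=8

#0 or   $r2, $r4, $r4 ; 0/14/8/9/8
#1 and  $r3, $r1, $r2 ; 0/14/8/8/8
#2 ori   $r1, $r4, 4 ; 0/12/8/8/8
#3 bne  $r2, $r0, L9 ; 0/12/8/8/8 ; →target
#4 addi  $r2, $r3, 13 ; 0/12/21/8/8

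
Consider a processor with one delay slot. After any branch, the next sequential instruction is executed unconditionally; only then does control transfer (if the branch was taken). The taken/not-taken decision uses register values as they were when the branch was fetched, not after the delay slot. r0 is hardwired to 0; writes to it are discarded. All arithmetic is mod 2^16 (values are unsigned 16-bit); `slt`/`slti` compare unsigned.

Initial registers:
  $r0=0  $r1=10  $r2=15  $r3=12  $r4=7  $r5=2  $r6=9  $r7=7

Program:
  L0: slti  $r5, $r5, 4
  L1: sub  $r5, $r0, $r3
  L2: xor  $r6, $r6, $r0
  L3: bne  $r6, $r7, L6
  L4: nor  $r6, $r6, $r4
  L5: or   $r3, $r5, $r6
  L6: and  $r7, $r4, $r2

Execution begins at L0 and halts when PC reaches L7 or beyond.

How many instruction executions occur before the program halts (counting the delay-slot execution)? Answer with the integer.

#0 slti  $r5, $r5, 4 ; 0/10/15/12/7/1/9/7
#1 sub  $r5, $r0, $r3 ; 0/10/15/12/7/65524/9/7
#2 xor  $r6, $r6, $r0 ; 0/10/15/12/7/65524/9/7
#3 bne  $r6, $r7, L6 ; 0/10/15/12/7/65524/9/7 ; →target
#4 nor  $r6, $r6, $r4 ; 0/10/15/12/7/65524/65520/7
#6 and  $r7, $r4, $r2 ; 0/10/15/12/7/65524/65520/7

6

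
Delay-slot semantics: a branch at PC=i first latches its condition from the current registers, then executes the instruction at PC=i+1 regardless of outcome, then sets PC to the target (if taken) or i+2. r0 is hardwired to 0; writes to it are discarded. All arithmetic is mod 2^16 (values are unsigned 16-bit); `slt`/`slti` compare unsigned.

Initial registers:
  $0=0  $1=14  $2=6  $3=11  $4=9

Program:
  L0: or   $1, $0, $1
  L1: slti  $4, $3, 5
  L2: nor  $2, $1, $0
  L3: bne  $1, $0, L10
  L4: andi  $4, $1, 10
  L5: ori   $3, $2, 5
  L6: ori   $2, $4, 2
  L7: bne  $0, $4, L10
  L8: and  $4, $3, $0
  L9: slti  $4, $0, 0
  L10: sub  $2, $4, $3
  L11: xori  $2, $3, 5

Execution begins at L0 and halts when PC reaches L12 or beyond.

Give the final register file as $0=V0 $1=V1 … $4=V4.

[0] or   $1, $0, $1  →  {$0:0, $1:14, $2:6, $3:11, $4:9}
[1] slti  $4, $3, 5  →  {$0:0, $1:14, $2:6, $3:11, $4:0}
[2] nor  $2, $1, $0  →  {$0:0, $1:14, $2:65521, $3:11, $4:0}
[3] bne  $1, $0, L10  →  {$0:0, $1:14, $2:65521, $3:11, $4:0}  ⟨branch taken⟩
[4] andi  $4, $1, 10  →  {$0:0, $1:14, $2:65521, $3:11, $4:10}
[10] sub  $2, $4, $3  →  {$0:0, $1:14, $2:65535, $3:11, $4:10}
[11] xori  $2, $3, 5  →  {$0:0, $1:14, $2:14, $3:11, $4:10}

$0=0 $1=14 $2=14 $3=11 $4=10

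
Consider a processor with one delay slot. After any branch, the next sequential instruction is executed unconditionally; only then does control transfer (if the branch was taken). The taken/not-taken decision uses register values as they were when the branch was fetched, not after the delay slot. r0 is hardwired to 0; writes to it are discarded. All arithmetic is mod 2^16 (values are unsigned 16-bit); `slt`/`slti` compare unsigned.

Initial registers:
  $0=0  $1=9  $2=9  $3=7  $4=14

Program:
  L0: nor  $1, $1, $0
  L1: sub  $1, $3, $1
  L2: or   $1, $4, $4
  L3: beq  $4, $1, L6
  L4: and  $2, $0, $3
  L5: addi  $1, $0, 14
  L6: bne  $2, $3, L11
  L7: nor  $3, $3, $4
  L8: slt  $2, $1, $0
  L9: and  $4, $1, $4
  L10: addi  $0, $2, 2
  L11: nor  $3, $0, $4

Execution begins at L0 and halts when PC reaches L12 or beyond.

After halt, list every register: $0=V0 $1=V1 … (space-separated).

[0] nor  $1, $1, $0  →  {$0:0, $1:65526, $2:9, $3:7, $4:14}
[1] sub  $1, $3, $1  →  {$0:0, $1:17, $2:9, $3:7, $4:14}
[2] or   $1, $4, $4  →  {$0:0, $1:14, $2:9, $3:7, $4:14}
[3] beq  $4, $1, L6  →  {$0:0, $1:14, $2:9, $3:7, $4:14}  ⟨branch taken⟩
[4] and  $2, $0, $3  →  {$0:0, $1:14, $2:0, $3:7, $4:14}
[6] bne  $2, $3, L11  →  {$0:0, $1:14, $2:0, $3:7, $4:14}  ⟨branch taken⟩
[7] nor  $3, $3, $4  →  {$0:0, $1:14, $2:0, $3:65520, $4:14}
[11] nor  $3, $0, $4  →  {$0:0, $1:14, $2:0, $3:65521, $4:14}

$0=0 $1=14 $2=0 $3=65521 $4=14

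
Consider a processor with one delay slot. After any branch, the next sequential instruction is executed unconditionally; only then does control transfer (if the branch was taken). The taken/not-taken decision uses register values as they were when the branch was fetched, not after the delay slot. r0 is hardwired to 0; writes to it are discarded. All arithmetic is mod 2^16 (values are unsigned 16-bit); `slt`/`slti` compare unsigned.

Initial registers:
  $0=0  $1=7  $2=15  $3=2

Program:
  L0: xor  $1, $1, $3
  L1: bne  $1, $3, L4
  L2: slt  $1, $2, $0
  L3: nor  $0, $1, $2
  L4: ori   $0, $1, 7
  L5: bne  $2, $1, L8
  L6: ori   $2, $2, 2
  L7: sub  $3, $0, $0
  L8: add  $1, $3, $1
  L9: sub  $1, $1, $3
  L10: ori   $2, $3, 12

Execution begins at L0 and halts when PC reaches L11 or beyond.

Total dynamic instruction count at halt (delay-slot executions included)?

9

PC=0  xor  $1, $1, $3        | $0=0 $1=5 $2=15 $3=2
PC=1  bne  $1, $3, L4        | $0=0 $1=5 $2=15 $3=2  [TAKEN]
PC=2  slt  $1, $2, $0        | $0=0 $1=0 $2=15 $3=2
PC=4  ori   $0, $1, 7        | $0=0 $1=0 $2=15 $3=2
PC=5  bne  $2, $1, L8        | $0=0 $1=0 $2=15 $3=2  [TAKEN]
PC=6  ori   $2, $2, 2        | $0=0 $1=0 $2=15 $3=2
PC=8  add  $1, $3, $1        | $0=0 $1=2 $2=15 $3=2
PC=9  sub  $1, $1, $3        | $0=0 $1=0 $2=15 $3=2
PC=10 ori   $2, $3, 12       | $0=0 $1=0 $2=14 $3=2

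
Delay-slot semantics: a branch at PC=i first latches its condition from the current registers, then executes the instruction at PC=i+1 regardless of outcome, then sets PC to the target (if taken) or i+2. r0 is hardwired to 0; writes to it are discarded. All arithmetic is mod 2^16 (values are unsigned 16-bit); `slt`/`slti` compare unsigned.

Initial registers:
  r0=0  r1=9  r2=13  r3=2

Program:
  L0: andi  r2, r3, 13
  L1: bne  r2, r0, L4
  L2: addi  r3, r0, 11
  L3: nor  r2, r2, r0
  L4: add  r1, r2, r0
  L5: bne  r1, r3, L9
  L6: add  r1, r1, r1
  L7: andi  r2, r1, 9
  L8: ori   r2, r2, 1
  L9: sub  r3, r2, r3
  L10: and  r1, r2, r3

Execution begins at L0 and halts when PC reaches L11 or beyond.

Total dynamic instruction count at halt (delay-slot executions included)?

[0] andi  r2, r3, 13  →  {r0:0, r1:9, r2:0, r3:2}
[1] bne  r2, r0, L4  →  {r0:0, r1:9, r2:0, r3:2}  ⟨branch fallthrough⟩
[2] addi  r3, r0, 11  →  {r0:0, r1:9, r2:0, r3:11}
[3] nor  r2, r2, r0  →  {r0:0, r1:9, r2:65535, r3:11}
[4] add  r1, r2, r0  →  {r0:0, r1:65535, r2:65535, r3:11}
[5] bne  r1, r3, L9  →  {r0:0, r1:65535, r2:65535, r3:11}  ⟨branch taken⟩
[6] add  r1, r1, r1  →  {r0:0, r1:65534, r2:65535, r3:11}
[9] sub  r3, r2, r3  →  {r0:0, r1:65534, r2:65535, r3:65524}
[10] and  r1, r2, r3  →  {r0:0, r1:65524, r2:65535, r3:65524}

9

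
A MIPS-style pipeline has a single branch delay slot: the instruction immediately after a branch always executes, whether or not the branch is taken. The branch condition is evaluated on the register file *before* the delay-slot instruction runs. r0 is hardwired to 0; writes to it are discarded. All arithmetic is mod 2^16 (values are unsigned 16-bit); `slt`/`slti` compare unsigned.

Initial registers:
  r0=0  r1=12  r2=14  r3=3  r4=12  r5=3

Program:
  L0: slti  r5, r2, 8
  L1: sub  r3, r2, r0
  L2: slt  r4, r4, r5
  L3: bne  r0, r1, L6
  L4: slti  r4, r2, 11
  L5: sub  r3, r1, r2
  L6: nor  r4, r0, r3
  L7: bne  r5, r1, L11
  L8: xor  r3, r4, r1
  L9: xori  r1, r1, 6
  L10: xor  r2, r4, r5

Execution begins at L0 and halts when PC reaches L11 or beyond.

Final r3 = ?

65533

#0 slti  r5, r2, 8 ; 0/12/14/3/12/0
#1 sub  r3, r2, r0 ; 0/12/14/14/12/0
#2 slt  r4, r4, r5 ; 0/12/14/14/0/0
#3 bne  r0, r1, L6 ; 0/12/14/14/0/0 ; →target
#4 slti  r4, r2, 11 ; 0/12/14/14/0/0
#6 nor  r4, r0, r3 ; 0/12/14/14/65521/0
#7 bne  r5, r1, L11 ; 0/12/14/14/65521/0 ; →target
#8 xor  r3, r4, r1 ; 0/12/14/65533/65521/0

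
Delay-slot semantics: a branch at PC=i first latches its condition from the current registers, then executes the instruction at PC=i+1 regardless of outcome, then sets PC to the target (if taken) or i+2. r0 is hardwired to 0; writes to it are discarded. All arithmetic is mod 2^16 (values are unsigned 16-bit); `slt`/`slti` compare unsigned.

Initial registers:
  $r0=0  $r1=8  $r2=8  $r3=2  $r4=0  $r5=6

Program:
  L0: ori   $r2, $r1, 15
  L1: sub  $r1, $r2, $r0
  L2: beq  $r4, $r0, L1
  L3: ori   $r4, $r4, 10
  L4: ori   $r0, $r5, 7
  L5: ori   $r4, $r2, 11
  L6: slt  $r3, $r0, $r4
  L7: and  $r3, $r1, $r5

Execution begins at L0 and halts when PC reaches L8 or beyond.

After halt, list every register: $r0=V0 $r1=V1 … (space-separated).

$r0=0 $r1=15 $r2=15 $r3=6 $r4=15 $r5=6

#0 ori   $r2, $r1, 15 ; 0/8/15/2/0/6
#1 sub  $r1, $r2, $r0 ; 0/15/15/2/0/6
#2 beq  $r4, $r0, L1 ; 0/15/15/2/0/6 ; →target
#3 ori   $r4, $r4, 10 ; 0/15/15/2/10/6
#1 sub  $r1, $r2, $r0 ; 0/15/15/2/10/6
#2 beq  $r4, $r0, L1 ; 0/15/15/2/10/6 ; →fallthru
#3 ori   $r4, $r4, 10 ; 0/15/15/2/10/6
#4 ori   $r0, $r5, 7 ; 0/15/15/2/10/6
#5 ori   $r4, $r2, 11 ; 0/15/15/2/15/6
#6 slt  $r3, $r0, $r4 ; 0/15/15/1/15/6
#7 and  $r3, $r1, $r5 ; 0/15/15/6/15/6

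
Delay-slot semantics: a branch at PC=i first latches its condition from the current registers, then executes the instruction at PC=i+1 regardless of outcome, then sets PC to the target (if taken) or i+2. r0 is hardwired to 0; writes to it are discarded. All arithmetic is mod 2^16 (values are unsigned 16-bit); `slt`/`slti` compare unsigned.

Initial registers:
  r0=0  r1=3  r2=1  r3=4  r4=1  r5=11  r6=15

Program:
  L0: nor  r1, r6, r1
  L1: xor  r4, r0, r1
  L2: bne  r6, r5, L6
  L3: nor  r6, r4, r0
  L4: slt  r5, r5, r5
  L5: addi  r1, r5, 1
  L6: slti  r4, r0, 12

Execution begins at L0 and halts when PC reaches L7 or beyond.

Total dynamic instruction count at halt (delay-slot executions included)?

5

[0] nor  r1, r6, r1  →  {r0:0, r1:65520, r2:1, r3:4, r4:1, r5:11, r6:15}
[1] xor  r4, r0, r1  →  {r0:0, r1:65520, r2:1, r3:4, r4:65520, r5:11, r6:15}
[2] bne  r6, r5, L6  →  {r0:0, r1:65520, r2:1, r3:4, r4:65520, r5:11, r6:15}  ⟨branch taken⟩
[3] nor  r6, r4, r0  →  {r0:0, r1:65520, r2:1, r3:4, r4:65520, r5:11, r6:15}
[6] slti  r4, r0, 12  →  {r0:0, r1:65520, r2:1, r3:4, r4:1, r5:11, r6:15}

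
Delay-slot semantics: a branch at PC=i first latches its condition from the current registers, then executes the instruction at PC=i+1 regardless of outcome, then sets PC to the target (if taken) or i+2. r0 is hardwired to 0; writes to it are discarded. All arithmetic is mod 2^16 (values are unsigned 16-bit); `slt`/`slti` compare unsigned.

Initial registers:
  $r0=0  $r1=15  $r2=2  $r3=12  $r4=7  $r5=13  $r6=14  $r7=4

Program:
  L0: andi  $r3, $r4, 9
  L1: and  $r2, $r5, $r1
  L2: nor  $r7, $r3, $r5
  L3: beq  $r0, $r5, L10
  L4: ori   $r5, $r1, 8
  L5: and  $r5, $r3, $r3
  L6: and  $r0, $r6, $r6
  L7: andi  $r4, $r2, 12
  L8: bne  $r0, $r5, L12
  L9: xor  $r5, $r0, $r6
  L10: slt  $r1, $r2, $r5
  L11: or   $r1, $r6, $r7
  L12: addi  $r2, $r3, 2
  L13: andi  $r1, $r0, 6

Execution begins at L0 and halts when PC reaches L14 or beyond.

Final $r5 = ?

[0] andi  $r3, $r4, 9  →  {$r0:0, $r1:15, $r2:2, $r3:1, $r4:7, $r5:13, $r6:14, $r7:4}
[1] and  $r2, $r5, $r1  →  {$r0:0, $r1:15, $r2:13, $r3:1, $r4:7, $r5:13, $r6:14, $r7:4}
[2] nor  $r7, $r3, $r5  →  {$r0:0, $r1:15, $r2:13, $r3:1, $r4:7, $r5:13, $r6:14, $r7:65522}
[3] beq  $r0, $r5, L10  →  {$r0:0, $r1:15, $r2:13, $r3:1, $r4:7, $r5:13, $r6:14, $r7:65522}  ⟨branch fallthrough⟩
[4] ori   $r5, $r1, 8  →  {$r0:0, $r1:15, $r2:13, $r3:1, $r4:7, $r5:15, $r6:14, $r7:65522}
[5] and  $r5, $r3, $r3  →  {$r0:0, $r1:15, $r2:13, $r3:1, $r4:7, $r5:1, $r6:14, $r7:65522}
[6] and  $r0, $r6, $r6  →  {$r0:0, $r1:15, $r2:13, $r3:1, $r4:7, $r5:1, $r6:14, $r7:65522}
[7] andi  $r4, $r2, 12  →  {$r0:0, $r1:15, $r2:13, $r3:1, $r4:12, $r5:1, $r6:14, $r7:65522}
[8] bne  $r0, $r5, L12  →  {$r0:0, $r1:15, $r2:13, $r3:1, $r4:12, $r5:1, $r6:14, $r7:65522}  ⟨branch taken⟩
[9] xor  $r5, $r0, $r6  →  {$r0:0, $r1:15, $r2:13, $r3:1, $r4:12, $r5:14, $r6:14, $r7:65522}
[12] addi  $r2, $r3, 2  →  {$r0:0, $r1:15, $r2:3, $r3:1, $r4:12, $r5:14, $r6:14, $r7:65522}
[13] andi  $r1, $r0, 6  →  {$r0:0, $r1:0, $r2:3, $r3:1, $r4:12, $r5:14, $r6:14, $r7:65522}

14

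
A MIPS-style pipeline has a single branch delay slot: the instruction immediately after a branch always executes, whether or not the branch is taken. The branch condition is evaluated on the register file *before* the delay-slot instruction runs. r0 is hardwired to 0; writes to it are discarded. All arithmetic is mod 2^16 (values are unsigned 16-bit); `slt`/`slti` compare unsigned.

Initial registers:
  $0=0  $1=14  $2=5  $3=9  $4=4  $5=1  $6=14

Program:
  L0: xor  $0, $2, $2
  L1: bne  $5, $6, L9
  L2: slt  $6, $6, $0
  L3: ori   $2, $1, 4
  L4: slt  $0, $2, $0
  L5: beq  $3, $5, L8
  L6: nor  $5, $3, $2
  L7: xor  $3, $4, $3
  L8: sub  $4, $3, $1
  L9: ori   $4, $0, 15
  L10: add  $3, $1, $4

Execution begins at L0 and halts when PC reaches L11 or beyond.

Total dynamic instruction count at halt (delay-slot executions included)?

5

  step pc=0: xor  $0, $2, $2  regs=(0,14,5,9,4,1,14)
  step pc=1: bne  $5, $6, L9  cond=T  regs=(0,14,5,9,4,1,14)
  step pc=2: slt  $6, $6, $0  regs=(0,14,5,9,4,1,0)
  step pc=9: ori   $4, $0, 15  regs=(0,14,5,9,15,1,0)
  step pc=10: add  $3, $1, $4  regs=(0,14,5,29,15,1,0)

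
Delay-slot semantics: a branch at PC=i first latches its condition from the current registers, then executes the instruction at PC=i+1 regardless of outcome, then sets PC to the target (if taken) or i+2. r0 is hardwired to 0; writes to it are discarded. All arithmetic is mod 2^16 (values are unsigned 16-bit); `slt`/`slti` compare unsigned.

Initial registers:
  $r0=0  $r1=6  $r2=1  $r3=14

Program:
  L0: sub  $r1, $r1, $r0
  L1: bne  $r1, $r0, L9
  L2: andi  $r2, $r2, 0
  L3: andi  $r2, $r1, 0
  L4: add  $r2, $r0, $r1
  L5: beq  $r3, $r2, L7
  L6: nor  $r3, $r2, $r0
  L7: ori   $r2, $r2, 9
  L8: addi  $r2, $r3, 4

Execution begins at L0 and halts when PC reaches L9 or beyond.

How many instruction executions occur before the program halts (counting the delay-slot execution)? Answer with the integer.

#0 sub  $r1, $r1, $r0 ; 0/6/1/14
#1 bne  $r1, $r0, L9 ; 0/6/1/14 ; →target
#2 andi  $r2, $r2, 0 ; 0/6/0/14

3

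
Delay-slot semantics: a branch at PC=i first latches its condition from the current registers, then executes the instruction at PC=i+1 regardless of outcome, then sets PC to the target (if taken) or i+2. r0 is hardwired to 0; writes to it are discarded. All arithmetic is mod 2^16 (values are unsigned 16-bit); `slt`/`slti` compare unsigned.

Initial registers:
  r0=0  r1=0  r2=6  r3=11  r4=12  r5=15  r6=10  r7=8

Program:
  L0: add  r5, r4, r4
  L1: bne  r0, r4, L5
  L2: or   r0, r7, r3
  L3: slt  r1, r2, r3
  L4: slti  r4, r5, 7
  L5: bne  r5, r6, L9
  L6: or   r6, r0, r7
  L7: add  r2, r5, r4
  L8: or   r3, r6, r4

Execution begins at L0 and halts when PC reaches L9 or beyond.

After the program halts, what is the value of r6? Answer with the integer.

8

[0] add  r5, r4, r4  →  {r0:0, r1:0, r2:6, r3:11, r4:12, r5:24, r6:10, r7:8}
[1] bne  r0, r4, L5  →  {r0:0, r1:0, r2:6, r3:11, r4:12, r5:24, r6:10, r7:8}  ⟨branch taken⟩
[2] or   r0, r7, r3  →  {r0:0, r1:0, r2:6, r3:11, r4:12, r5:24, r6:10, r7:8}
[5] bne  r5, r6, L9  →  {r0:0, r1:0, r2:6, r3:11, r4:12, r5:24, r6:10, r7:8}  ⟨branch taken⟩
[6] or   r6, r0, r7  →  {r0:0, r1:0, r2:6, r3:11, r4:12, r5:24, r6:8, r7:8}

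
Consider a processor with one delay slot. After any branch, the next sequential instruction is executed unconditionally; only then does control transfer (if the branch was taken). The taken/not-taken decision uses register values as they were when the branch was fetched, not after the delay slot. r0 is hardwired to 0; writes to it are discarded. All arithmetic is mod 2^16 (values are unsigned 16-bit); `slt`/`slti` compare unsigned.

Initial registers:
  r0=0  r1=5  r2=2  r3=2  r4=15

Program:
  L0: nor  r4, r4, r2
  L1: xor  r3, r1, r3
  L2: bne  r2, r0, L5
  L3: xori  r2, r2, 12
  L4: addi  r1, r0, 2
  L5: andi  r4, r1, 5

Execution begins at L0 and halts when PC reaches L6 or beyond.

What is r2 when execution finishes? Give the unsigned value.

#0 nor  r4, r4, r2 ; 0/5/2/2/65520
#1 xor  r3, r1, r3 ; 0/5/2/7/65520
#2 bne  r2, r0, L5 ; 0/5/2/7/65520 ; →target
#3 xori  r2, r2, 12 ; 0/5/14/7/65520
#5 andi  r4, r1, 5 ; 0/5/14/7/5

14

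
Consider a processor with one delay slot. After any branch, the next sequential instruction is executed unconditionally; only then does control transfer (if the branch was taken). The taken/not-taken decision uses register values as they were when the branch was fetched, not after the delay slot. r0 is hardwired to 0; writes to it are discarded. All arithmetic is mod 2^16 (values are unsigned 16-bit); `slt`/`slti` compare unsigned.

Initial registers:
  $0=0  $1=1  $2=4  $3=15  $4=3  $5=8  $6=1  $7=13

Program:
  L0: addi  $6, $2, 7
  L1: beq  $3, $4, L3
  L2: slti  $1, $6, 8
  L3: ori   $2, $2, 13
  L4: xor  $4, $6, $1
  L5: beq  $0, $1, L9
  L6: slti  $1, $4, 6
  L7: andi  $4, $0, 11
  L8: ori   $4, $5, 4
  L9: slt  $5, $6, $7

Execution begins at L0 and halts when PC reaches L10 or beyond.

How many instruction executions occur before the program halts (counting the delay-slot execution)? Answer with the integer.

8

PC=0  addi  $6, $2, 7        | $0=0 $1=1 $2=4 $3=15 $4=3 $5=8 $6=11 $7=13
PC=1  beq  $3, $4, L3        | $0=0 $1=1 $2=4 $3=15 $4=3 $5=8 $6=11 $7=13  [not taken]
PC=2  slti  $1, $6, 8        | $0=0 $1=0 $2=4 $3=15 $4=3 $5=8 $6=11 $7=13
PC=3  ori   $2, $2, 13       | $0=0 $1=0 $2=13 $3=15 $4=3 $5=8 $6=11 $7=13
PC=4  xor  $4, $6, $1        | $0=0 $1=0 $2=13 $3=15 $4=11 $5=8 $6=11 $7=13
PC=5  beq  $0, $1, L9        | $0=0 $1=0 $2=13 $3=15 $4=11 $5=8 $6=11 $7=13  [TAKEN]
PC=6  slti  $1, $4, 6        | $0=0 $1=0 $2=13 $3=15 $4=11 $5=8 $6=11 $7=13
PC=9  slt  $5, $6, $7        | $0=0 $1=0 $2=13 $3=15 $4=11 $5=1 $6=11 $7=13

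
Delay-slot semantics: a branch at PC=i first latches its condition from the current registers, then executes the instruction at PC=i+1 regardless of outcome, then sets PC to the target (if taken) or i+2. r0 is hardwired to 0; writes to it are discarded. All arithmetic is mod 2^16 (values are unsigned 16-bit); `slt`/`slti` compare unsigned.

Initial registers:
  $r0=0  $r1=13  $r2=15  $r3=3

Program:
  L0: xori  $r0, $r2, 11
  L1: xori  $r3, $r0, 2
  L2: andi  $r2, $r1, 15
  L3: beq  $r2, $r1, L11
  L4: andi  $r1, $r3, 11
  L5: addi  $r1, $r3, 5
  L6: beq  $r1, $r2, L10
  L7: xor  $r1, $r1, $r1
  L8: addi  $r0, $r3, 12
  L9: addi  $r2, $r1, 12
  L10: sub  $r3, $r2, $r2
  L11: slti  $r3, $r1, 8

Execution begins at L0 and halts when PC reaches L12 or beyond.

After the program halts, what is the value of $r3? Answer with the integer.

PC=0  xori  $r0, $r2, 11     | $r0=0 $r1=13 $r2=15 $r3=3
PC=1  xori  $r3, $r0, 2      | $r0=0 $r1=13 $r2=15 $r3=2
PC=2  andi  $r2, $r1, 15     | $r0=0 $r1=13 $r2=13 $r3=2
PC=3  beq  $r2, $r1, L11     | $r0=0 $r1=13 $r2=13 $r3=2  [TAKEN]
PC=4  andi  $r1, $r3, 11     | $r0=0 $r1=2 $r2=13 $r3=2
PC=11 slti  $r3, $r1, 8      | $r0=0 $r1=2 $r2=13 $r3=1

1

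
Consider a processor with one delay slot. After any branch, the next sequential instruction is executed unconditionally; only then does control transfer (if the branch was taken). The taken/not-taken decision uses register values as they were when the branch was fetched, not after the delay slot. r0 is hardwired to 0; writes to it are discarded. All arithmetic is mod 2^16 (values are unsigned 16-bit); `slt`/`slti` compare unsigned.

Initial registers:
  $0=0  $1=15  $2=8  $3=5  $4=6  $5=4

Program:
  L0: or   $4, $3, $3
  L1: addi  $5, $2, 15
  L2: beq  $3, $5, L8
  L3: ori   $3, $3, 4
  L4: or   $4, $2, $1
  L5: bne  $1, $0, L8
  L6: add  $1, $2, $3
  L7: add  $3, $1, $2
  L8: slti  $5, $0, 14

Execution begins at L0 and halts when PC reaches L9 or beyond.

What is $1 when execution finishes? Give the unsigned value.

#0 or   $4, $3, $3 ; 0/15/8/5/5/4
#1 addi  $5, $2, 15 ; 0/15/8/5/5/23
#2 beq  $3, $5, L8 ; 0/15/8/5/5/23 ; →fallthru
#3 ori   $3, $3, 4 ; 0/15/8/5/5/23
#4 or   $4, $2, $1 ; 0/15/8/5/15/23
#5 bne  $1, $0, L8 ; 0/15/8/5/15/23 ; →target
#6 add  $1, $2, $3 ; 0/13/8/5/15/23
#8 slti  $5, $0, 14 ; 0/13/8/5/15/1

13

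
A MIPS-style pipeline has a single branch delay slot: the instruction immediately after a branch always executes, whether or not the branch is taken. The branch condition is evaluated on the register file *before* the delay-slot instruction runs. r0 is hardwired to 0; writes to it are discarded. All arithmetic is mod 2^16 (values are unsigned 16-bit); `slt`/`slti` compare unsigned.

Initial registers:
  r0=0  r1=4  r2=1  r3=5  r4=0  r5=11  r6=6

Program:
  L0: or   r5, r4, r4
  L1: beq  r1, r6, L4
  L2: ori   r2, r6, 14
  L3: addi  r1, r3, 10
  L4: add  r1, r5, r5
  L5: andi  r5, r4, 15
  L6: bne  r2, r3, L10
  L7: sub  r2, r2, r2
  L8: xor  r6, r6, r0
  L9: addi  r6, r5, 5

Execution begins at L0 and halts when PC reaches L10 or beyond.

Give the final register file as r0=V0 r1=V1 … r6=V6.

r0=0 r1=0 r2=0 r3=5 r4=0 r5=0 r6=6

#0 or   r5, r4, r4 ; 0/4/1/5/0/0/6
#1 beq  r1, r6, L4 ; 0/4/1/5/0/0/6 ; →fallthru
#2 ori   r2, r6, 14 ; 0/4/14/5/0/0/6
#3 addi  r1, r3, 10 ; 0/15/14/5/0/0/6
#4 add  r1, r5, r5 ; 0/0/14/5/0/0/6
#5 andi  r5, r4, 15 ; 0/0/14/5/0/0/6
#6 bne  r2, r3, L10 ; 0/0/14/5/0/0/6 ; →target
#7 sub  r2, r2, r2 ; 0/0/0/5/0/0/6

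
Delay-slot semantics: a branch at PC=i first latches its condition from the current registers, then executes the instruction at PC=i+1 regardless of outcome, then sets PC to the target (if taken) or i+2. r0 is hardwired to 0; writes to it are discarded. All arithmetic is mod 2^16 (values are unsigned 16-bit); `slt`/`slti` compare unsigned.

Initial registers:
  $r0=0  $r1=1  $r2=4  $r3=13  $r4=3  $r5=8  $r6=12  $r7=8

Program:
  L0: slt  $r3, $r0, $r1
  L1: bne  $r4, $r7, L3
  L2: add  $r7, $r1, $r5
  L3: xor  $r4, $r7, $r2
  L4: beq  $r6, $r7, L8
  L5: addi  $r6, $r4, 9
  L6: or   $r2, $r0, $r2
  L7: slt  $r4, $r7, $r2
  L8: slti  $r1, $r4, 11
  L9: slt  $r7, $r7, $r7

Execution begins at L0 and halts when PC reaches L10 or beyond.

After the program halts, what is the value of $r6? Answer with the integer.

#0 slt  $r3, $r0, $r1 ; 0/1/4/1/3/8/12/8
#1 bne  $r4, $r7, L3 ; 0/1/4/1/3/8/12/8 ; →target
#2 add  $r7, $r1, $r5 ; 0/1/4/1/3/8/12/9
#3 xor  $r4, $r7, $r2 ; 0/1/4/1/13/8/12/9
#4 beq  $r6, $r7, L8 ; 0/1/4/1/13/8/12/9 ; →fallthru
#5 addi  $r6, $r4, 9 ; 0/1/4/1/13/8/22/9
#6 or   $r2, $r0, $r2 ; 0/1/4/1/13/8/22/9
#7 slt  $r4, $r7, $r2 ; 0/1/4/1/0/8/22/9
#8 slti  $r1, $r4, 11 ; 0/1/4/1/0/8/22/9
#9 slt  $r7, $r7, $r7 ; 0/1/4/1/0/8/22/0

22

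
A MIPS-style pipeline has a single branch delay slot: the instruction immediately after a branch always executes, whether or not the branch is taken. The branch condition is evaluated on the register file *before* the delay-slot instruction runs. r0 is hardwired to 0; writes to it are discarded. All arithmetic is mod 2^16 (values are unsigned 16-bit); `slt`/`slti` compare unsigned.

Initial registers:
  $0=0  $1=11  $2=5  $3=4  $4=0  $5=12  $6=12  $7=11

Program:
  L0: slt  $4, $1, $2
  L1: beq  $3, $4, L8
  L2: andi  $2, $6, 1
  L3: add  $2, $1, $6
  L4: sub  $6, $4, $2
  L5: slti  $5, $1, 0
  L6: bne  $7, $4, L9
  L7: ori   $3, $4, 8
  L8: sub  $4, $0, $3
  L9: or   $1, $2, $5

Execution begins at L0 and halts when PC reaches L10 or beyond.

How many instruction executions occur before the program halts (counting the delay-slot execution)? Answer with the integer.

#0 slt  $4, $1, $2 ; 0/11/5/4/0/12/12/11
#1 beq  $3, $4, L8 ; 0/11/5/4/0/12/12/11 ; →fallthru
#2 andi  $2, $6, 1 ; 0/11/0/4/0/12/12/11
#3 add  $2, $1, $6 ; 0/11/23/4/0/12/12/11
#4 sub  $6, $4, $2 ; 0/11/23/4/0/12/65513/11
#5 slti  $5, $1, 0 ; 0/11/23/4/0/0/65513/11
#6 bne  $7, $4, L9 ; 0/11/23/4/0/0/65513/11 ; →target
#7 ori   $3, $4, 8 ; 0/11/23/8/0/0/65513/11
#9 or   $1, $2, $5 ; 0/23/23/8/0/0/65513/11

9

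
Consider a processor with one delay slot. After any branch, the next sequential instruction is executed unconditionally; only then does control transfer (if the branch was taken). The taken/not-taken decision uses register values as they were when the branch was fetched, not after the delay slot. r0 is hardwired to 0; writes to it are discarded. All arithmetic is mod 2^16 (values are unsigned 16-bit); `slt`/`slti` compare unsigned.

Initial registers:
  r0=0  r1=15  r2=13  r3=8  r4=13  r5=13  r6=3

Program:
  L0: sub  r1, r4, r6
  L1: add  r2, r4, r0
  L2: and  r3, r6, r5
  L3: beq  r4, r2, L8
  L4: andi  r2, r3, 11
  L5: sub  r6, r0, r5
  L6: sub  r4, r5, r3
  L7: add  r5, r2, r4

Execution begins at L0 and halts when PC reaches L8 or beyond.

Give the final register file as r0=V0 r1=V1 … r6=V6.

#0 sub  r1, r4, r6 ; 0/10/13/8/13/13/3
#1 add  r2, r4, r0 ; 0/10/13/8/13/13/3
#2 and  r3, r6, r5 ; 0/10/13/1/13/13/3
#3 beq  r4, r2, L8 ; 0/10/13/1/13/13/3 ; →target
#4 andi  r2, r3, 11 ; 0/10/1/1/13/13/3

r0=0 r1=10 r2=1 r3=1 r4=13 r5=13 r6=3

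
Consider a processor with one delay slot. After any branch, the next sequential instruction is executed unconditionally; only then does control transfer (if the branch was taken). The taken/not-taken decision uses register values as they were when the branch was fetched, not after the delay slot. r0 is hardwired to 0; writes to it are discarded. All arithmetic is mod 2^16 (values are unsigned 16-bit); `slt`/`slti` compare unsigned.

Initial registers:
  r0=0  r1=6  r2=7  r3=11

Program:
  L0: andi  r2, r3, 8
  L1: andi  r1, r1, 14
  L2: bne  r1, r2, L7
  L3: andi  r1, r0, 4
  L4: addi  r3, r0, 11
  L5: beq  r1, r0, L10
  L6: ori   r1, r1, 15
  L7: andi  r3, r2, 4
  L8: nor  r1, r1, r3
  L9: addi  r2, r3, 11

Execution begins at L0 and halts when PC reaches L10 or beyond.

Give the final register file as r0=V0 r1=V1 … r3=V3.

#0 andi  r2, r3, 8 ; 0/6/8/11
#1 andi  r1, r1, 14 ; 0/6/8/11
#2 bne  r1, r2, L7 ; 0/6/8/11 ; →target
#3 andi  r1, r0, 4 ; 0/0/8/11
#7 andi  r3, r2, 4 ; 0/0/8/0
#8 nor  r1, r1, r3 ; 0/65535/8/0
#9 addi  r2, r3, 11 ; 0/65535/11/0

r0=0 r1=65535 r2=11 r3=0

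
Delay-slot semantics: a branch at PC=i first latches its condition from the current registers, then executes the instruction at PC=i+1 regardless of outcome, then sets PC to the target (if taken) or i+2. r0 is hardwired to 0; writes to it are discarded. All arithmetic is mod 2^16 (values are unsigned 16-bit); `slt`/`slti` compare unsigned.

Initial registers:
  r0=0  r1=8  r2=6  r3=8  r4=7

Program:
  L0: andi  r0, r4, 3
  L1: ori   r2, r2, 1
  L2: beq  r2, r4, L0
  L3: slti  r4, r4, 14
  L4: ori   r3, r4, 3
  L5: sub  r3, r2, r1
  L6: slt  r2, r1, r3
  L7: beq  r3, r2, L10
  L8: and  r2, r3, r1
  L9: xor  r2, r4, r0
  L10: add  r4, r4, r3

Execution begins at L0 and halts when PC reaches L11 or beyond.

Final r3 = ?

65535

[0] andi  r0, r4, 3  →  {r0:0, r1:8, r2:6, r3:8, r4:7}
[1] ori   r2, r2, 1  →  {r0:0, r1:8, r2:7, r3:8, r4:7}
[2] beq  r2, r4, L0  →  {r0:0, r1:8, r2:7, r3:8, r4:7}  ⟨branch taken⟩
[3] slti  r4, r4, 14  →  {r0:0, r1:8, r2:7, r3:8, r4:1}
[0] andi  r0, r4, 3  →  {r0:0, r1:8, r2:7, r3:8, r4:1}
[1] ori   r2, r2, 1  →  {r0:0, r1:8, r2:7, r3:8, r4:1}
[2] beq  r2, r4, L0  →  {r0:0, r1:8, r2:7, r3:8, r4:1}  ⟨branch fallthrough⟩
[3] slti  r4, r4, 14  →  {r0:0, r1:8, r2:7, r3:8, r4:1}
[4] ori   r3, r4, 3  →  {r0:0, r1:8, r2:7, r3:3, r4:1}
[5] sub  r3, r2, r1  →  {r0:0, r1:8, r2:7, r3:65535, r4:1}
[6] slt  r2, r1, r3  →  {r0:0, r1:8, r2:1, r3:65535, r4:1}
[7] beq  r3, r2, L10  →  {r0:0, r1:8, r2:1, r3:65535, r4:1}  ⟨branch fallthrough⟩
[8] and  r2, r3, r1  →  {r0:0, r1:8, r2:8, r3:65535, r4:1}
[9] xor  r2, r4, r0  →  {r0:0, r1:8, r2:1, r3:65535, r4:1}
[10] add  r4, r4, r3  →  {r0:0, r1:8, r2:1, r3:65535, r4:0}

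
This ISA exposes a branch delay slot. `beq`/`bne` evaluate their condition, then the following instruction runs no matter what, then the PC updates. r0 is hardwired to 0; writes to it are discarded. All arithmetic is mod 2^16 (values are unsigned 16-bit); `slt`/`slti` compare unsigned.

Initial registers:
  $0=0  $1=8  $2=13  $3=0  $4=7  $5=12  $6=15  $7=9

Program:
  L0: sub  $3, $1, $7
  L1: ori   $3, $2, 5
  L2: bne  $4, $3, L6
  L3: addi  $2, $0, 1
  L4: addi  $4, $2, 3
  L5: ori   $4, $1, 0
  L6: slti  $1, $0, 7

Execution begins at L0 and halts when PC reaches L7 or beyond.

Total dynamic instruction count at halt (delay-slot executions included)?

5

PC=0  sub  $3, $1, $7        | $0=0 $1=8 $2=13 $3=65535 $4=7 $5=12 $6=15 $7=9
PC=1  ori   $3, $2, 5        | $0=0 $1=8 $2=13 $3=13 $4=7 $5=12 $6=15 $7=9
PC=2  bne  $4, $3, L6        | $0=0 $1=8 $2=13 $3=13 $4=7 $5=12 $6=15 $7=9  [TAKEN]
PC=3  addi  $2, $0, 1        | $0=0 $1=8 $2=1 $3=13 $4=7 $5=12 $6=15 $7=9
PC=6  slti  $1, $0, 7        | $0=0 $1=1 $2=1 $3=13 $4=7 $5=12 $6=15 $7=9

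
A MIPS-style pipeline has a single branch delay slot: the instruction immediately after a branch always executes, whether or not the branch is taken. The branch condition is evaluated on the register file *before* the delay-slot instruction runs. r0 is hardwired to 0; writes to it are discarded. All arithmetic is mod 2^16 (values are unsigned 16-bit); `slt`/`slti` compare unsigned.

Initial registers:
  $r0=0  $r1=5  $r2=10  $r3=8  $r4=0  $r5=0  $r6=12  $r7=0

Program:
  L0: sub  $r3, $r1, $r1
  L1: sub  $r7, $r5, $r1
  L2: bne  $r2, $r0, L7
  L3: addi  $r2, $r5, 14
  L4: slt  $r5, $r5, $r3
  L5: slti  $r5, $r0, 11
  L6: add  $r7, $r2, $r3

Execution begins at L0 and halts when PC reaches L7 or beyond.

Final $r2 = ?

#0 sub  $r3, $r1, $r1 ; 0/5/10/0/0/0/12/0
#1 sub  $r7, $r5, $r1 ; 0/5/10/0/0/0/12/65531
#2 bne  $r2, $r0, L7 ; 0/5/10/0/0/0/12/65531 ; →target
#3 addi  $r2, $r5, 14 ; 0/5/14/0/0/0/12/65531

14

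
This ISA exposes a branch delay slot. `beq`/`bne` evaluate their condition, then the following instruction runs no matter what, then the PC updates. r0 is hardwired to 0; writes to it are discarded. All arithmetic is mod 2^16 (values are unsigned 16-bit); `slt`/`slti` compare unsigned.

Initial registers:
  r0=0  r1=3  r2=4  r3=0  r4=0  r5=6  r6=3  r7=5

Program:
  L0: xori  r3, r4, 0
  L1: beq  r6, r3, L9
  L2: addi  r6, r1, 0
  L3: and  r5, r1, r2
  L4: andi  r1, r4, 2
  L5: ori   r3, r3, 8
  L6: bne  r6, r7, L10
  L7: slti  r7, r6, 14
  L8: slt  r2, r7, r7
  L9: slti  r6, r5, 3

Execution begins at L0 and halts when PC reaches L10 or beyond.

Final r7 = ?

  step pc=0: xori  r3, r4, 0  regs=(0,3,4,0,0,6,3,5)
  step pc=1: beq  r6, r3, L9  cond=F  regs=(0,3,4,0,0,6,3,5)
  step pc=2: addi  r6, r1, 0  regs=(0,3,4,0,0,6,3,5)
  step pc=3: and  r5, r1, r2  regs=(0,3,4,0,0,0,3,5)
  step pc=4: andi  r1, r4, 2  regs=(0,0,4,0,0,0,3,5)
  step pc=5: ori   r3, r3, 8  regs=(0,0,4,8,0,0,3,5)
  step pc=6: bne  r6, r7, L10  cond=T  regs=(0,0,4,8,0,0,3,5)
  step pc=7: slti  r7, r6, 14  regs=(0,0,4,8,0,0,3,1)

1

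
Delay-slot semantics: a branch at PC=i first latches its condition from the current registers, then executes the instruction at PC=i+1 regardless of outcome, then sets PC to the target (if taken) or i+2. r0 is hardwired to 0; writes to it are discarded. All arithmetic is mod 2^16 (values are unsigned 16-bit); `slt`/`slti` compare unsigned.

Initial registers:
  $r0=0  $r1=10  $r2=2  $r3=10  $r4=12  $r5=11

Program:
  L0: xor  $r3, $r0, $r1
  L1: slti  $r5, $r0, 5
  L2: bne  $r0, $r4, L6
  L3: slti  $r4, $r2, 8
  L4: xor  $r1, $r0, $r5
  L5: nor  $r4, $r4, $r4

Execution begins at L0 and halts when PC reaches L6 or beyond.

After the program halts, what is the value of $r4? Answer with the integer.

PC=0  xor  $r3, $r0, $r1     | $r0=0 $r1=10 $r2=2 $r3=10 $r4=12 $r5=11
PC=1  slti  $r5, $r0, 5      | $r0=0 $r1=10 $r2=2 $r3=10 $r4=12 $r5=1
PC=2  bne  $r0, $r4, L6      | $r0=0 $r1=10 $r2=2 $r3=10 $r4=12 $r5=1  [TAKEN]
PC=3  slti  $r4, $r2, 8      | $r0=0 $r1=10 $r2=2 $r3=10 $r4=1 $r5=1

1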